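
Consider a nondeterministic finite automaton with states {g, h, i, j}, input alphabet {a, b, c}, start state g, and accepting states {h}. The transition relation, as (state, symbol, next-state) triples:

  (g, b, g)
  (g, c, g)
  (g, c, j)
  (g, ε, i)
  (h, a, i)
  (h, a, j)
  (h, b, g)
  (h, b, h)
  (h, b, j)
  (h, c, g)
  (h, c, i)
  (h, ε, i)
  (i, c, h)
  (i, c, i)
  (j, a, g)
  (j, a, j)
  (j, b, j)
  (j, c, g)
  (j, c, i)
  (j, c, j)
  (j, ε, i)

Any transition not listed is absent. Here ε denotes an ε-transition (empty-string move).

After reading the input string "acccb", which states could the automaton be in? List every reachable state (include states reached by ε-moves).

Start: ε-closure({g}) = {g, i}.
Read 'a': g→∅, i→∅; now ∅.
The set is empty and remains empty for the remaining 4 symbols.

∅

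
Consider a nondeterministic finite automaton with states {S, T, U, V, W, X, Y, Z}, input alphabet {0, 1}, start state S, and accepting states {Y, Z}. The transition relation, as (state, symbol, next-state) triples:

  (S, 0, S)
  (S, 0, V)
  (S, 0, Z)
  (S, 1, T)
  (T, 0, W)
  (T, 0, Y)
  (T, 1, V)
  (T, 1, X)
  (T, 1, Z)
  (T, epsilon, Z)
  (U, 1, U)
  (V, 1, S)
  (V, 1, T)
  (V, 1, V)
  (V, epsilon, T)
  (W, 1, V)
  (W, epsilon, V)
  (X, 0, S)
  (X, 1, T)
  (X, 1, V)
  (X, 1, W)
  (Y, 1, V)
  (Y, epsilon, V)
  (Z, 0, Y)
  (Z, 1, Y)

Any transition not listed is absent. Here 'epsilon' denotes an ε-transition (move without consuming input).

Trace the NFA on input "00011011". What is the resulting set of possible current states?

Start in {S}.
Read '0': S→{S, V, Z}; union {S, V, Z}; ε-closure = {S, T, V, Z}.
Read '0': S→{S, V, Z}, T→{W, Y}, V→∅, Z→{Y}; union {S, V, W, Y, Z}; ε-closure = {S, T, V, W, Y, Z}.
Read '0': S→{S, V, Z}, T→{W, Y}, V→∅, W→∅, Y→∅, Z→{Y}; union {S, V, W, Y, Z}; ε-closure = {S, T, V, W, Y, Z}.
Read '1': S→{T}, T→{V, X, Z}, V→{S, T, V}, W→{V}, Y→{V}, Z→{Y}; now {S, T, V, X, Y, Z}.
Read '1': S→{T}, T→{V, X, Z}, V→{S, T, V}, X→{T, V, W}, Y→{V}, Z→{Y}; now {S, T, V, W, X, Y, Z}.
Read '0': S→{S, V, Z}, T→{W, Y}, V→∅, W→∅, X→{S}, Y→∅, Z→{Y}; union {S, V, W, Y, Z}; ε-closure = {S, T, V, W, Y, Z}.
Read '1': S→{T}, T→{V, X, Z}, V→{S, T, V}, W→{V}, Y→{V}, Z→{Y}; now {S, T, V, X, Y, Z}.
Read '1': S→{T}, T→{V, X, Z}, V→{S, T, V}, X→{T, V, W}, Y→{V}, Z→{Y}; now {S, T, V, W, X, Y, Z}.

{S, T, V, W, X, Y, Z}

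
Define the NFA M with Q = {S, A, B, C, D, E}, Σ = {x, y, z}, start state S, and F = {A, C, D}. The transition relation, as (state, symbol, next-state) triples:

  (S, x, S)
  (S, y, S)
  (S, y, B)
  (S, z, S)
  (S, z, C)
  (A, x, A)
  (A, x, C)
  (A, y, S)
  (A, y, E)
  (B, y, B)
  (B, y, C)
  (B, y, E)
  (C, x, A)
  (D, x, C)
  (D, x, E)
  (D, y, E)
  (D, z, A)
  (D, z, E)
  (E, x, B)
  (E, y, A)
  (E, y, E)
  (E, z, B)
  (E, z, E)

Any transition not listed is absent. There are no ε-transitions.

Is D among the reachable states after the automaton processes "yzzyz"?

No

Start in {S}.
Read 'y': {S} → {S, B}.
Read 'z': {S, B} → {S, C}.
Read 'z': {S, C} → {S, C}.
Read 'y': {S, C} → {S, B}.
Read 'z': {S, B} → {S, C}.
State D is not in {S, C}.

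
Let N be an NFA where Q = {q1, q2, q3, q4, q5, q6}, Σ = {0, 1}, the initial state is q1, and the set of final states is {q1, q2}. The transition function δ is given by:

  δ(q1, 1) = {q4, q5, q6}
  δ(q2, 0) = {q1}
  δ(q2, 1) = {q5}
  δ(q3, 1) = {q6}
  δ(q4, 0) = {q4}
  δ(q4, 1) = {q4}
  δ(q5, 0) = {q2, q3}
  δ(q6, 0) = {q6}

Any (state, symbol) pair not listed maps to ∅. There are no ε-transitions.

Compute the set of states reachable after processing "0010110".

∅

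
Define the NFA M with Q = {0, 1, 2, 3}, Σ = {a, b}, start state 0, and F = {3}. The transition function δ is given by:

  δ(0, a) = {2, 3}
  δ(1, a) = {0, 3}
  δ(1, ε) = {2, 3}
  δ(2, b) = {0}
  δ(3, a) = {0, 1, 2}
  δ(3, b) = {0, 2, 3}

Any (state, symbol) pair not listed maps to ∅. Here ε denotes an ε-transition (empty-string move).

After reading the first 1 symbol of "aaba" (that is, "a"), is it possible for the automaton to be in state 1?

Start in {0}.
Read 'a': {0} → {2, 3}.
State 1 is not in {2, 3}.

No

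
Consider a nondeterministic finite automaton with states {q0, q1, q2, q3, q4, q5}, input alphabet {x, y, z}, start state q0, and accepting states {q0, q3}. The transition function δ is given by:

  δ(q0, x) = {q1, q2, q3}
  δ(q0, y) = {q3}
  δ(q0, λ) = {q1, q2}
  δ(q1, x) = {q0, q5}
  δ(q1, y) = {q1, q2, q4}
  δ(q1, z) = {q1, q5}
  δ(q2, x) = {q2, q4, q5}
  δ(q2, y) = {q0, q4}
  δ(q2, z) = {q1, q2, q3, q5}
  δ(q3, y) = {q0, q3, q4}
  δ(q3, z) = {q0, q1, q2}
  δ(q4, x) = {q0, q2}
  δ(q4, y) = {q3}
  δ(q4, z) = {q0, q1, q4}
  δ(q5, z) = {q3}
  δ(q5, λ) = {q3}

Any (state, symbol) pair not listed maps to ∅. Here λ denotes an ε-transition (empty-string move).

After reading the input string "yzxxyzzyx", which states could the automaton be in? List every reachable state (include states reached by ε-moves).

{q0, q1, q2, q3, q4, q5}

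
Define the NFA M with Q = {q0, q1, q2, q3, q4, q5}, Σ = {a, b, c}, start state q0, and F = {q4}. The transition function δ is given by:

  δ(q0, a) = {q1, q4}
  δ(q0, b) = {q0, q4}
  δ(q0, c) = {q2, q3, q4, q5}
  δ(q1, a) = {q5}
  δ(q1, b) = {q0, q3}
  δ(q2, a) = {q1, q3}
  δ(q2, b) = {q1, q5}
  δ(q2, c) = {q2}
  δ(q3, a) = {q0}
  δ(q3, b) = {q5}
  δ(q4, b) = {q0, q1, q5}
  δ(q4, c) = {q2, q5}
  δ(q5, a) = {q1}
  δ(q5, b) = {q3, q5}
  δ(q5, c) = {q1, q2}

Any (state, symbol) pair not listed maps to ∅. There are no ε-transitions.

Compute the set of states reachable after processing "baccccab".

{q0, q3, q5}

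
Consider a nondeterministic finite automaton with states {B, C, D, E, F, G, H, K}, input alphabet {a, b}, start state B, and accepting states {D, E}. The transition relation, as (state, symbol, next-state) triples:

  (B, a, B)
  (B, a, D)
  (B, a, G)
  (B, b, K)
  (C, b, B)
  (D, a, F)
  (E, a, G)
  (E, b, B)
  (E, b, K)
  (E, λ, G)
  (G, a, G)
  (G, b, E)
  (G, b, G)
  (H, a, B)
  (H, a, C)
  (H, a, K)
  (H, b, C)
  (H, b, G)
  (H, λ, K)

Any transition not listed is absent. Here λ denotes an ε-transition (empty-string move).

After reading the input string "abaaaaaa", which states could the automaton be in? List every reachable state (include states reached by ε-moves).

{G}

Start in {B}.
Read 'a': B→{B, D, G}; now {B, D, G}.
Read 'b': B→{K}, D→∅, G→{E, G}; now {E, G, K}.
Read 'a': E→{G}, G→{G}, K→∅; now {G}.
Read 'a': G→{G}; now {G}.
Read 'a': G→{G}; now {G}.
Read 'a': G→{G}; now {G}.
Read 'a': G→{G}; now {G}.
Read 'a': G→{G}; now {G}.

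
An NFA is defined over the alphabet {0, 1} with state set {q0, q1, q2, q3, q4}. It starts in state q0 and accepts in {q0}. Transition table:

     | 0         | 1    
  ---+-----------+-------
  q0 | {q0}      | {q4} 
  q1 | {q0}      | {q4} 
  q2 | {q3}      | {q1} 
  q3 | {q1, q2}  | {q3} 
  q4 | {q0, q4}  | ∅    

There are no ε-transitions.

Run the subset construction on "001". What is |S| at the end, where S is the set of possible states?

1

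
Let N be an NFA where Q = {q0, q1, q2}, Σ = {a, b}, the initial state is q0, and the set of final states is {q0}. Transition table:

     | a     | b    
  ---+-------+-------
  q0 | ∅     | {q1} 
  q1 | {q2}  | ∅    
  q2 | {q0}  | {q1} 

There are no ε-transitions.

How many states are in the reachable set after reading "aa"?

Start in {q0}.
Read 'a': {q0} → ∅.
The set is empty and remains empty for the remaining 1 symbol.
That set has 0 states.

0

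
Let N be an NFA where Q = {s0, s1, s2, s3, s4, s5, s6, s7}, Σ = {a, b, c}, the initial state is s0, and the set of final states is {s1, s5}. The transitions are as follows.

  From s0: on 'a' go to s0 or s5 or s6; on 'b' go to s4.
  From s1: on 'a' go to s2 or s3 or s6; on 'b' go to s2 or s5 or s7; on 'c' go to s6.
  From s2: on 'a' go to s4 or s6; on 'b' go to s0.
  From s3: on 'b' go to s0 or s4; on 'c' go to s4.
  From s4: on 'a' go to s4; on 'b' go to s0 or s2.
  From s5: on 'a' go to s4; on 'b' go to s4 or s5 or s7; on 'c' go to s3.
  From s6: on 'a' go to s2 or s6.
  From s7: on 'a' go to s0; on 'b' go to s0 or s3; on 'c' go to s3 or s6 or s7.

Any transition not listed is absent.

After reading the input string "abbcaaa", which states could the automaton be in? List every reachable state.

{s0, s2, s4, s5, s6}

Start in {s0}.
Read 'a': {s0} → {s0, s5, s6}.
Read 'b': {s0, s5, s6} → {s4, s5, s7}.
Read 'b': {s4, s5, s7} → {s0, s2, s3, s4, s5, s7}.
Read 'c': {s0, s2, s3, s4, s5, s7} → {s3, s4, s6, s7}.
Read 'a': {s3, s4, s6, s7} → {s0, s2, s4, s6}.
Read 'a': {s0, s2, s4, s6} → {s0, s2, s4, s5, s6}.
Read 'a': {s0, s2, s4, s5, s6} → {s0, s2, s4, s5, s6}.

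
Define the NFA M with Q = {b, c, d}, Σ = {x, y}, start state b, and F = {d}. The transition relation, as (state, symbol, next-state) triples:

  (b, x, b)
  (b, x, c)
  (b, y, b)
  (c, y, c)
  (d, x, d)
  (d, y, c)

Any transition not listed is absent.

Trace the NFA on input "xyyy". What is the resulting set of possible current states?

{b, c}

Start in {b}.
Read 'x': {b} → {b, c}.
Read 'y': {b, c} → {b, c}.
Read 'y': {b, c} → {b, c}.
Read 'y': {b, c} → {b, c}.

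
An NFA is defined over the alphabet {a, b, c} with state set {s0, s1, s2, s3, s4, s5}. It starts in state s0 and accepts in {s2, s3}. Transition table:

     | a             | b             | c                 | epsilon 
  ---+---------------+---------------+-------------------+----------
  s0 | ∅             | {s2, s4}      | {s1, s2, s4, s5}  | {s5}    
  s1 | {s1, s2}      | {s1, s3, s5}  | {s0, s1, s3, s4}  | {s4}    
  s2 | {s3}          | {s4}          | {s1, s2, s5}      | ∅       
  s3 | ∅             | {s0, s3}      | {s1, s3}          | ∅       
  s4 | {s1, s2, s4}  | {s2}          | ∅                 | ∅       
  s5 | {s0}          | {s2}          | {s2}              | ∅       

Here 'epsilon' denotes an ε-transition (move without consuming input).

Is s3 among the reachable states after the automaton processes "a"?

No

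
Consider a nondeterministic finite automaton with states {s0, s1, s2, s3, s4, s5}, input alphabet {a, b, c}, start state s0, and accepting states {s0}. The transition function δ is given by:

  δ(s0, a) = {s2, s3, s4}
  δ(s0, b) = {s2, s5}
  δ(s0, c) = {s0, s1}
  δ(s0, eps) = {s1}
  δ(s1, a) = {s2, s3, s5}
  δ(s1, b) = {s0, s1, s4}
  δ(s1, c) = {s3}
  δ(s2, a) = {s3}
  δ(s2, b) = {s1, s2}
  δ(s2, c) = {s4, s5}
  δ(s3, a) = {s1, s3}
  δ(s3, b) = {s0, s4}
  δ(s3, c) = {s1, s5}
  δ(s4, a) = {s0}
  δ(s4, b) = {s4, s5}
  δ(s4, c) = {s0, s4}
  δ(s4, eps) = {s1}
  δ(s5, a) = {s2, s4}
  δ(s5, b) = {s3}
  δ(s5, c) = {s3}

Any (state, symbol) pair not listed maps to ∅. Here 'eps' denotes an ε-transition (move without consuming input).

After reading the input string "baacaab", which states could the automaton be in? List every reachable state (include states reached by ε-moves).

{s0, s1, s2, s3, s4, s5}

Start: ε-closure({s0}) = {s0, s1}.
Read 'b': s0→{s2, s5}, s1→{s0, s1, s4}; now {s0, s1, s2, s4, s5}.
Read 'a': s0→{s2, s3, s4}, s1→{s2, s3, s5}, s2→{s3}, s4→{s0}, s5→{s2, s4}; union {s0, s2, s3, s4, s5}; ε-closure = {s0, s1, s2, s3, s4, s5}.
Read 'a': s0→{s2, s3, s4}, s1→{s2, s3, s5}, s2→{s3}, s3→{s1, s3}, s4→{s0}, s5→{s2, s4}; now {s0, s1, s2, s3, s4, s5}.
Read 'c': s0→{s0, s1}, s1→{s3}, s2→{s4, s5}, s3→{s1, s5}, s4→{s0, s4}, s5→{s3}; now {s0, s1, s3, s4, s5}.
Read 'a': s0→{s2, s3, s4}, s1→{s2, s3, s5}, s3→{s1, s3}, s4→{s0}, s5→{s2, s4}; now {s0, s1, s2, s3, s4, s5}.
Read 'a': s0→{s2, s3, s4}, s1→{s2, s3, s5}, s2→{s3}, s3→{s1, s3}, s4→{s0}, s5→{s2, s4}; now {s0, s1, s2, s3, s4, s5}.
Read 'b': s0→{s2, s5}, s1→{s0, s1, s4}, s2→{s1, s2}, s3→{s0, s4}, s4→{s4, s5}, s5→{s3}; now {s0, s1, s2, s3, s4, s5}.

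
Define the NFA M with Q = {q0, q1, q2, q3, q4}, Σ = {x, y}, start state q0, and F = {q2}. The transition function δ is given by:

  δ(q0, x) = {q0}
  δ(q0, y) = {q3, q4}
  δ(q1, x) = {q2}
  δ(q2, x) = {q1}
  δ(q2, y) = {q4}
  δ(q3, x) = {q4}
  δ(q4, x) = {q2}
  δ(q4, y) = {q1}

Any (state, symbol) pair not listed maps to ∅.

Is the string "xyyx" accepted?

Yes

Start in {q0}.
Read 'x': q0→{q0}; now {q0}.
Read 'y': q0→{q3, q4}; now {q3, q4}.
Read 'y': q3→∅, q4→{q1}; now {q1}.
Read 'x': q1→{q2}; now {q2}.
The final set {q2} contains the accepting state q2.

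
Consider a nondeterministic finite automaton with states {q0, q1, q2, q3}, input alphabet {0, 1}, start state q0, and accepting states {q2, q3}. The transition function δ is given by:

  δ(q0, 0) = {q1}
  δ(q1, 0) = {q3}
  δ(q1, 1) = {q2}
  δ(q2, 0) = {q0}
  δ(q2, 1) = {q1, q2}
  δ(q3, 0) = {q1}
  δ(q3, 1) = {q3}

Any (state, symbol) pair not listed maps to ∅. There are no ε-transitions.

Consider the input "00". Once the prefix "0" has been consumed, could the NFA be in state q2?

Start in {q0}.
Read '0': {q0} → {q1}.
State q2 is not in {q1}.

No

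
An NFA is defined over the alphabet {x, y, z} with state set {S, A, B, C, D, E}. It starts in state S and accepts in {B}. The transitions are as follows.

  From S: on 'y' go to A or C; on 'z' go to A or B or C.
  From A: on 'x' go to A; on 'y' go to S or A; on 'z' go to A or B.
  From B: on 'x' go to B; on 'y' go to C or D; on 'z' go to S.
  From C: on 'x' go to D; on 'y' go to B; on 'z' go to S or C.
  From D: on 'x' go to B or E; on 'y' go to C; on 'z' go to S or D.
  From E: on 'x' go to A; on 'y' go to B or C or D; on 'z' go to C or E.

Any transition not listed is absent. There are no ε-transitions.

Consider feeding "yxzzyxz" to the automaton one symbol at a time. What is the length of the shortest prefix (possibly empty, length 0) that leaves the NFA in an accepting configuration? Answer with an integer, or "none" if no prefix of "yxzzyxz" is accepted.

3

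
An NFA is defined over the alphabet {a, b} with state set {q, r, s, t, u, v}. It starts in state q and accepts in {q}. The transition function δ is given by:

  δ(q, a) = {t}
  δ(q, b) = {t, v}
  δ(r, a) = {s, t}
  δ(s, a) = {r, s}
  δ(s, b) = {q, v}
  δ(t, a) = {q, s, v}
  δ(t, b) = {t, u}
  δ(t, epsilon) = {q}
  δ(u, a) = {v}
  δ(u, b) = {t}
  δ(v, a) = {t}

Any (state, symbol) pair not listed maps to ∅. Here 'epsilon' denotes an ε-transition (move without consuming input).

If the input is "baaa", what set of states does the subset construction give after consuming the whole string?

Start in {q}.
Read 'b': q→{t, v}; union {t, v}; ε-closure = {q, t, v}.
Read 'a': q→{t}, t→{q, s, v}, v→{t}; now {q, s, t, v}.
Read 'a': q→{t}, s→{r, s}, t→{q, s, v}, v→{t}; now {q, r, s, t, v}.
Read 'a': q→{t}, r→{s, t}, s→{r, s}, t→{q, s, v}, v→{t}; now {q, r, s, t, v}.

{q, r, s, t, v}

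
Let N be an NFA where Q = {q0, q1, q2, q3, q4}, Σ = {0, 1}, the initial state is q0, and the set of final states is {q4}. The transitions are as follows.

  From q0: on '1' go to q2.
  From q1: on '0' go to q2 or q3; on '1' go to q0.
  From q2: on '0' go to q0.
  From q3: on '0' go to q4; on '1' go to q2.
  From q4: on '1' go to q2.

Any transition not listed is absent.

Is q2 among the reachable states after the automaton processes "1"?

Yes

Start in {q0}.
Read '1': q0→{q2}; now {q2}.
State q2 is in {q2}.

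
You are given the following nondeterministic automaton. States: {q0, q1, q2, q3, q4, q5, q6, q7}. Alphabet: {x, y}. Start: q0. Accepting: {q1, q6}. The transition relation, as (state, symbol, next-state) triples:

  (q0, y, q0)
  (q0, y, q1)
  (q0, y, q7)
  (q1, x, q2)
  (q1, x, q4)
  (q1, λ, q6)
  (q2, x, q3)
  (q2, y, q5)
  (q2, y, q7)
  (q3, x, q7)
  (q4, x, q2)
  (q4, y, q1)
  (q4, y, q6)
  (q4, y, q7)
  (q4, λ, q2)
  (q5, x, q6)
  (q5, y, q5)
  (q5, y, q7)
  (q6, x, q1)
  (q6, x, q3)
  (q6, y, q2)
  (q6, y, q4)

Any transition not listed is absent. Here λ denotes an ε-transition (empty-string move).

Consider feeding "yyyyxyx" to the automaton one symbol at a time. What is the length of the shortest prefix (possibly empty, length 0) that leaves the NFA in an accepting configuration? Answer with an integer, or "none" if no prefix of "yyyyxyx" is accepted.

Start in {q0}.
Read 'y': {q0} → {q0, q1, q6, q7}.
None of the earlier sets intersect F, but {q0, q1, q6, q7} does.

1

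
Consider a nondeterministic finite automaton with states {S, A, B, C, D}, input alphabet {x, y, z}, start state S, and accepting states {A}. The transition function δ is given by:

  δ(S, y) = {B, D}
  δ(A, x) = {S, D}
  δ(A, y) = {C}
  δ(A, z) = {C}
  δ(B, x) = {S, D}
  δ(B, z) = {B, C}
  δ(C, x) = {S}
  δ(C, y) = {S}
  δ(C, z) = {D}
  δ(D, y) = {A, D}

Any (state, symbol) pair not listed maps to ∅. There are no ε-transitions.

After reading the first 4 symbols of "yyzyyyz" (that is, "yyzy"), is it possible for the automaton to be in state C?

No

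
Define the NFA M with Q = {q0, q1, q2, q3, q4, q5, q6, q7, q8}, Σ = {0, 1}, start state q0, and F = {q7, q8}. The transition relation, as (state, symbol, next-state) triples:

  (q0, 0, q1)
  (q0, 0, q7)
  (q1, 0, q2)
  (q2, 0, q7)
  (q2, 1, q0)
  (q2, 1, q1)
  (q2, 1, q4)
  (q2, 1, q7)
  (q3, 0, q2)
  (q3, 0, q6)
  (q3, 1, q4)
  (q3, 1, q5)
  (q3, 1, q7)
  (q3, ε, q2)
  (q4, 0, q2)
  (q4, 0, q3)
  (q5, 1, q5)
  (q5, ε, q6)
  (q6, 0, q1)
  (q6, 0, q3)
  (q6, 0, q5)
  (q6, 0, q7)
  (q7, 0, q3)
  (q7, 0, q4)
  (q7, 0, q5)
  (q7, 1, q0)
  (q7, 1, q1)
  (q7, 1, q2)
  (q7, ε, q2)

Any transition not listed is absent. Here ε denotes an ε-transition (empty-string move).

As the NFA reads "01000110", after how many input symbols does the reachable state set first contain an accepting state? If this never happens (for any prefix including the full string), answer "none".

1

Start in {q0}.
Read '0': q0→{q1, q7}; union {q1, q7}; ε-closure = {q1, q2, q7}.
None of the earlier sets intersect F, but {q1, q2, q7} does.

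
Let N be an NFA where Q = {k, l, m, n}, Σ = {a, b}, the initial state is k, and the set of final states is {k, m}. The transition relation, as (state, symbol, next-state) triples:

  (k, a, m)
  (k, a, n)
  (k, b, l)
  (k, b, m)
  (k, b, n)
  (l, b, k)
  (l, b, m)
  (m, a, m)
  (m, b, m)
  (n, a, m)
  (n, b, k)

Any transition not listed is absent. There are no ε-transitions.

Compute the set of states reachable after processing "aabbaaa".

Start in {k}.
Read 'a': {k} → {m, n}.
Read 'a': {m, n} → {m}.
Read 'b': {m} → {m}.
Read 'b': {m} → {m}.
Read 'a': {m} → {m}.
Read 'a': {m} → {m}.
Read 'a': {m} → {m}.

{m}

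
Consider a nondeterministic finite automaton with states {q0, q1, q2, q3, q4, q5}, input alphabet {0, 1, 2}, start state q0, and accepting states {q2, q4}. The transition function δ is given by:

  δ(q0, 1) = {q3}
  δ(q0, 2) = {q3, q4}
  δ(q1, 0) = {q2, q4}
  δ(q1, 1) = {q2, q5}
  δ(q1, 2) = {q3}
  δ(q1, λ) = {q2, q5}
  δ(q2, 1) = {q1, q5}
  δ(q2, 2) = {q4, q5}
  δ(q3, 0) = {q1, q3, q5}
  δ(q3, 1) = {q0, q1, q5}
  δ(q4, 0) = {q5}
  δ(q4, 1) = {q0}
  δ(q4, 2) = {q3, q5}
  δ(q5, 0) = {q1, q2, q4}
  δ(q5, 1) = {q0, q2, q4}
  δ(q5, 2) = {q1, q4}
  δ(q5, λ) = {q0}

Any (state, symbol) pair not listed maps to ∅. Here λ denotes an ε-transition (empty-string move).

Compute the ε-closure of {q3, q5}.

{q0, q3, q5}

Begin with {q3, q5}.
ε-move q5 → q0; add q0.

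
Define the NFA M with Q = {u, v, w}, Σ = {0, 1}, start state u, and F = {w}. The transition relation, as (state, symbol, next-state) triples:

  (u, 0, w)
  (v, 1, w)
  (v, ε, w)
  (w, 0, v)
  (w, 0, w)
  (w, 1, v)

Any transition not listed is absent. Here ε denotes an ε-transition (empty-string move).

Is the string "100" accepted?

No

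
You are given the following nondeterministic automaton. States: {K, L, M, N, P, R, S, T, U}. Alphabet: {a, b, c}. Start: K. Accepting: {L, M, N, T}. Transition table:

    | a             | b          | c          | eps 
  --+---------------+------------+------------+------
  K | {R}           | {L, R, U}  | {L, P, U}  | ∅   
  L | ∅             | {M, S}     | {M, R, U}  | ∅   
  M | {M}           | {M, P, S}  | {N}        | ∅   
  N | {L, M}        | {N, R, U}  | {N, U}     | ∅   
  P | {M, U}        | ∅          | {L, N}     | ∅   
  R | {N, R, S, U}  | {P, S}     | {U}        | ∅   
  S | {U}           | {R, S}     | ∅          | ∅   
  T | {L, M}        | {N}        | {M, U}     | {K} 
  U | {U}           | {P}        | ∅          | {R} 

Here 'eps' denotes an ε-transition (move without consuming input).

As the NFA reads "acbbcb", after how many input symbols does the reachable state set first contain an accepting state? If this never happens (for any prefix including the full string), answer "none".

Start in {K}.
Read 'a': {K} → {R}.
Read 'c': {R} → {R, U}.
Read 'b': {R, U} → {P, S}.
Read 'b': {P, S} → {R, S}.
Read 'c': {R, S} → {R, U}.
Read 'b': {R, U} → {P, S}.
No reachable set along the way intersects F.

none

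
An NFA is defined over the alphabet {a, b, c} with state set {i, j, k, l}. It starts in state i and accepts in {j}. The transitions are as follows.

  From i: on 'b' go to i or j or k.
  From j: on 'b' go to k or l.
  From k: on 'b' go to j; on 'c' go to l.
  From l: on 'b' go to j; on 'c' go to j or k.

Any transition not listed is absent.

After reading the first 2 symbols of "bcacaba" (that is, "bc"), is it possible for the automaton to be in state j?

No

Start in {i}.
Read 'b': {i} → {i, j, k}.
Read 'c': {i, j, k} → {l}.
State j is not in {l}.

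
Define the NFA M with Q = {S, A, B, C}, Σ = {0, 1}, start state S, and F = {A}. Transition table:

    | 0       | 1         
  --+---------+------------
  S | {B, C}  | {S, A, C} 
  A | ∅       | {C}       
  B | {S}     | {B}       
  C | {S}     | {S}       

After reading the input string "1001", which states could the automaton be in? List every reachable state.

Start in {S}.
Read '1': {S} → {S, A, C}.
Read '0': {S, A, C} → {S, B, C}.
Read '0': {S, B, C} → {S, B, C}.
Read '1': {S, B, C} → {S, A, B, C}.

{S, A, B, C}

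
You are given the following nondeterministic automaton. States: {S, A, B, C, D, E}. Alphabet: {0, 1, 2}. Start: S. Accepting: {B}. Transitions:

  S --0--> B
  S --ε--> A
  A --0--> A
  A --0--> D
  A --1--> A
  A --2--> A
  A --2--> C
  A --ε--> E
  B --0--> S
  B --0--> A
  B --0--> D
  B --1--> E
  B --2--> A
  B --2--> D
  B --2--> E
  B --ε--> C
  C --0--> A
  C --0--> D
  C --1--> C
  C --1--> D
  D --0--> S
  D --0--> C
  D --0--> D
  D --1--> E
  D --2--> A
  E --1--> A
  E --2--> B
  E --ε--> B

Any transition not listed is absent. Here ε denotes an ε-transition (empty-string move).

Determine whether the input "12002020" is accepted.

Start: ε-closure({S}) = {S, A, B, C, E}.
Read '1': S→∅, A→{A}, B→{E}, C→{C, D}, E→{A}; union {A, C, D, E}; ε-closure = {A, B, C, D, E}.
Read '2': A→{A, C}, B→{A, D, E}, C→∅, D→{A}, E→{B}; now {A, B, C, D, E}.
Read '0': A→{A, D}, B→{S, A, D}, C→{A, D}, D→{S, C, D}, E→∅; union {S, A, C, D}; ε-closure = {S, A, B, C, D, E}.
Read '0': S→{B}, A→{A, D}, B→{S, A, D}, C→{A, D}, D→{S, C, D}, E→∅; union {S, A, B, C, D}; ε-closure = {S, A, B, C, D, E}.
Read '2': S→∅, A→{A, C}, B→{A, D, E}, C→∅, D→{A}, E→{B}; now {A, B, C, D, E}.
Read '0': A→{A, D}, B→{S, A, D}, C→{A, D}, D→{S, C, D}, E→∅; union {S, A, C, D}; ε-closure = {S, A, B, C, D, E}.
Read '2': S→∅, A→{A, C}, B→{A, D, E}, C→∅, D→{A}, E→{B}; now {A, B, C, D, E}.
Read '0': A→{A, D}, B→{S, A, D}, C→{A, D}, D→{S, C, D}, E→∅; union {S, A, C, D}; ε-closure = {S, A, B, C, D, E}.
The final set {S, A, B, C, D, E} contains the accepting state B.

Yes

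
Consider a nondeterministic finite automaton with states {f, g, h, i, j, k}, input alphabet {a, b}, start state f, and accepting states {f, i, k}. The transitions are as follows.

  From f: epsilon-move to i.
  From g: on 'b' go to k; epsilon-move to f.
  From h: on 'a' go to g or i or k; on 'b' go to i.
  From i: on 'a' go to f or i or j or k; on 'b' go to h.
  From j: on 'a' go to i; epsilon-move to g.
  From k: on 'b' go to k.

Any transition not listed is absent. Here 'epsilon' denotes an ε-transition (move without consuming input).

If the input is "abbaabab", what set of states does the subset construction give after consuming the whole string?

Start: ε-closure({f}) = {f, i}.
Read 'a': f→∅, i→{f, i, j, k}; union {f, i, j, k}; ε-closure = {f, g, i, j, k}.
Read 'b': f→∅, g→{k}, i→{h}, j→∅, k→{k}; now {h, k}.
Read 'b': h→{i}, k→{k}; now {i, k}.
Read 'a': i→{f, i, j, k}, k→∅; union {f, i, j, k}; ε-closure = {f, g, i, j, k}.
Read 'a': f→∅, g→∅, i→{f, i, j, k}, j→{i}, k→∅; union {f, i, j, k}; ε-closure = {f, g, i, j, k}.
Read 'b': f→∅, g→{k}, i→{h}, j→∅, k→{k}; now {h, k}.
Read 'a': h→{g, i, k}, k→∅; union {g, i, k}; ε-closure = {f, g, i, k}.
Read 'b': f→∅, g→{k}, i→{h}, k→{k}; now {h, k}.

{h, k}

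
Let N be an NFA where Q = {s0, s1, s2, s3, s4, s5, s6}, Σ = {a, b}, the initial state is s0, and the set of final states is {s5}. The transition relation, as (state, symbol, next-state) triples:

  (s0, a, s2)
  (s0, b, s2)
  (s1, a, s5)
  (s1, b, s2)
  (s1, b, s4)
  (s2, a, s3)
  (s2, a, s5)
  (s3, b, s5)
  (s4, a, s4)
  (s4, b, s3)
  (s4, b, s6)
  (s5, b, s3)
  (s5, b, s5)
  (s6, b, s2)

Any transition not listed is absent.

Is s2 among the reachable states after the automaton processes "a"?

Yes

Start in {s0}.
Read 'a': s0→{s2}; now {s2}.
State s2 is in {s2}.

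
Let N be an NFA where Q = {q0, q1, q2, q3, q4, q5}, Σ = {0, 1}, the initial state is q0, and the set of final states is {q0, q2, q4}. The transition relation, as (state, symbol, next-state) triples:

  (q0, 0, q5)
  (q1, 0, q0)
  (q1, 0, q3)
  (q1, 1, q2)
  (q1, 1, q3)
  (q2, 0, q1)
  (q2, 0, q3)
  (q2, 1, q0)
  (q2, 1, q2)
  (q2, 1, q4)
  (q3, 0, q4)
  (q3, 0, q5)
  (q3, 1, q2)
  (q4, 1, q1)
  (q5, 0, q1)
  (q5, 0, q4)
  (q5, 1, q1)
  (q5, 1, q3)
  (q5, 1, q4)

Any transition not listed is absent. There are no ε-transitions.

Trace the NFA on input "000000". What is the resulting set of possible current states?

{q0, q3}

Start in {q0}.
Read '0': q0→{q5}; now {q5}.
Read '0': q5→{q1, q4}; now {q1, q4}.
Read '0': q1→{q0, q3}, q4→∅; now {q0, q3}.
Read '0': q0→{q5}, q3→{q4, q5}; now {q4, q5}.
Read '0': q4→∅, q5→{q1, q4}; now {q1, q4}.
Read '0': q1→{q0, q3}, q4→∅; now {q0, q3}.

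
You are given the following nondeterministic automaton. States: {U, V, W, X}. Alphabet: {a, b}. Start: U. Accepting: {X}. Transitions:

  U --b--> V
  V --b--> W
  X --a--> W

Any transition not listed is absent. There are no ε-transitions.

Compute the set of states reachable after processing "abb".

Start in {U}.
Read 'a': {U} → ∅.
The set is empty and remains empty for the remaining 2 symbols.

∅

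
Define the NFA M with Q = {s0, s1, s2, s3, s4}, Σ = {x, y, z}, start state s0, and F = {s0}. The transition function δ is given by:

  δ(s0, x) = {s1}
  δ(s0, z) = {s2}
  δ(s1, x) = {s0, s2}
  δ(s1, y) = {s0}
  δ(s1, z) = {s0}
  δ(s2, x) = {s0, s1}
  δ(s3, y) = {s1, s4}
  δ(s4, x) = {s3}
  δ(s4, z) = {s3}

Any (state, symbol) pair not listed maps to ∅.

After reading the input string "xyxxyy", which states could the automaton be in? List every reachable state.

Start in {s0}.
Read 'x': s0→{s1}; now {s1}.
Read 'y': s1→{s0}; now {s0}.
Read 'x': s0→{s1}; now {s1}.
Read 'x': s1→{s0, s2}; now {s0, s2}.
Read 'y': s0→∅, s2→∅; now ∅.
The set is empty and remains empty for the remaining 1 symbol.

∅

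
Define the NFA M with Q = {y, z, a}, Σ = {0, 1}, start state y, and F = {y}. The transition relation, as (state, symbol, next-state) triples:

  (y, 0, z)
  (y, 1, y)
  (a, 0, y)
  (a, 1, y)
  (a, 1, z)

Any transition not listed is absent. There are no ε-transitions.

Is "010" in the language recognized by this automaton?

No

Start in {y}.
Read '0': {y} → {z}.
Read '1': {z} → ∅.
The set is empty and remains empty for the remaining 1 symbol.
The final set ∅ contains no accepting state.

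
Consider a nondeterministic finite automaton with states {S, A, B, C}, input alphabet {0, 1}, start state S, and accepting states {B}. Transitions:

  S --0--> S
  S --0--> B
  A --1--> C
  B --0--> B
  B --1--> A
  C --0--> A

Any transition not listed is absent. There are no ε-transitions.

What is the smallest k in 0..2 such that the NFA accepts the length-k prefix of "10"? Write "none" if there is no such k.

none

Start in {S}.
Read '1': {S} → ∅.
The set is empty and remains empty for the remaining 1 symbol.
No reachable set along the way intersects F.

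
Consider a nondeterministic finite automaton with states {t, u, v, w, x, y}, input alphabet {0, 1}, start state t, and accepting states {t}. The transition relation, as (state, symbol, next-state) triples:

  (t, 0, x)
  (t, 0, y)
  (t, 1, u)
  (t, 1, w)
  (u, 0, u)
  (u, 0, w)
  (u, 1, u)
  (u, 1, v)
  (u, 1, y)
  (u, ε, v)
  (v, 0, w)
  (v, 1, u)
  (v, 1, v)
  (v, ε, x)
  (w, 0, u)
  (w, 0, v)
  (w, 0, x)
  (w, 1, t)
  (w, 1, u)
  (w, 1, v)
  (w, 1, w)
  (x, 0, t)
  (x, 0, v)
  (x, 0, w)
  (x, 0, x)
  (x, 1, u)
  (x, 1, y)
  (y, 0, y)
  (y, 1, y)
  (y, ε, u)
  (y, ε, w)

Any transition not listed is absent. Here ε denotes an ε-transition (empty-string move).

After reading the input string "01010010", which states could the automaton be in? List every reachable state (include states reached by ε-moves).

Start in {t}.
Read '0': t→{x, y}; union {x, y}; ε-closure = {u, v, w, x, y}.
Read '1': u→{u, v, y}, v→{u, v}, w→{t, u, v, w}, x→{u, y}, y→{y}; union {t, u, v, w, y}; ε-closure = {t, u, v, w, x, y}.
Read '0': t→{x, y}, u→{u, w}, v→{w}, w→{u, v, x}, x→{t, v, w, x}, y→{y}; now {t, u, v, w, x, y}.
Read '1': t→{u, w}, u→{u, v, y}, v→{u, v}, w→{t, u, v, w}, x→{u, y}, y→{y}; union {t, u, v, w, y}; ε-closure = {t, u, v, w, x, y}.
Read '0': t→{x, y}, u→{u, w}, v→{w}, w→{u, v, x}, x→{t, v, w, x}, y→{y}; now {t, u, v, w, x, y}.
Read '0': t→{x, y}, u→{u, w}, v→{w}, w→{u, v, x}, x→{t, v, w, x}, y→{y}; now {t, u, v, w, x, y}.
Read '1': t→{u, w}, u→{u, v, y}, v→{u, v}, w→{t, u, v, w}, x→{u, y}, y→{y}; union {t, u, v, w, y}; ε-closure = {t, u, v, w, x, y}.
Read '0': t→{x, y}, u→{u, w}, v→{w}, w→{u, v, x}, x→{t, v, w, x}, y→{y}; now {t, u, v, w, x, y}.

{t, u, v, w, x, y}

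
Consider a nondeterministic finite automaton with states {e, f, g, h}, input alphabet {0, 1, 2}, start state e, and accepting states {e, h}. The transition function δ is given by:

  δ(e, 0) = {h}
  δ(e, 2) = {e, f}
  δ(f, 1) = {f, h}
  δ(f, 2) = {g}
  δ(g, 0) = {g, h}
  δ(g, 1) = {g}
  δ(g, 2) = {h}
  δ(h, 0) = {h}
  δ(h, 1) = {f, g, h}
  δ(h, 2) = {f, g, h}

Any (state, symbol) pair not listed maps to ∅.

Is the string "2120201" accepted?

Yes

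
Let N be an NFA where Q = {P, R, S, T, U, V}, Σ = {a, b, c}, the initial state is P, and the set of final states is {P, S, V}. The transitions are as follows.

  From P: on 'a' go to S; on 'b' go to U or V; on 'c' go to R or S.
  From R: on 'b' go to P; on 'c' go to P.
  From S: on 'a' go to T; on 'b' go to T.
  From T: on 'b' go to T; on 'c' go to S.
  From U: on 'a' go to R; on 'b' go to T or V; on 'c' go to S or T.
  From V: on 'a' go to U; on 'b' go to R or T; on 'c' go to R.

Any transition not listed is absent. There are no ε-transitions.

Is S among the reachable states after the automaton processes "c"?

Start in {P}.
Read 'c': P→{R, S}; now {R, S}.
State S is in {R, S}.

Yes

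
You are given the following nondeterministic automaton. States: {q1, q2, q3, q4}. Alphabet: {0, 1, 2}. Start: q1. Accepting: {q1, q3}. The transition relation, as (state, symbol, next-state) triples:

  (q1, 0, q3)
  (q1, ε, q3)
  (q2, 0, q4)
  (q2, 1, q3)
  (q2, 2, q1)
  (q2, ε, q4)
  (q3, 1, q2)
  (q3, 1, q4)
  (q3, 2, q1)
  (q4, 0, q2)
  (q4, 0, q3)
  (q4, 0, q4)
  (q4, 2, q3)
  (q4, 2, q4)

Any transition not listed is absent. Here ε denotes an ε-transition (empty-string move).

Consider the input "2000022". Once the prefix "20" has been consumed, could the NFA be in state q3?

Yes

Start: ε-closure({q1}) = {q1, q3}.
Read '2': {q1, q3} → {q1, q3}.
Read '0': {q1, q3} → {q3}.
State q3 is in {q3}.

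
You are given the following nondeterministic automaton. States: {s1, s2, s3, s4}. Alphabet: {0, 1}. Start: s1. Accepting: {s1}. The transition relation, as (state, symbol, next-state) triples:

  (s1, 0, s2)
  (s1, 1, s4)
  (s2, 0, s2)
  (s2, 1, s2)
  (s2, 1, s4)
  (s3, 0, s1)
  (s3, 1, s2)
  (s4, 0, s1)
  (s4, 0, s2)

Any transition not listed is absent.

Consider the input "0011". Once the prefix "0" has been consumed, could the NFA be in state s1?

No

Start in {s1}.
Read '0': s1→{s2}; now {s2}.
State s1 is not in {s2}.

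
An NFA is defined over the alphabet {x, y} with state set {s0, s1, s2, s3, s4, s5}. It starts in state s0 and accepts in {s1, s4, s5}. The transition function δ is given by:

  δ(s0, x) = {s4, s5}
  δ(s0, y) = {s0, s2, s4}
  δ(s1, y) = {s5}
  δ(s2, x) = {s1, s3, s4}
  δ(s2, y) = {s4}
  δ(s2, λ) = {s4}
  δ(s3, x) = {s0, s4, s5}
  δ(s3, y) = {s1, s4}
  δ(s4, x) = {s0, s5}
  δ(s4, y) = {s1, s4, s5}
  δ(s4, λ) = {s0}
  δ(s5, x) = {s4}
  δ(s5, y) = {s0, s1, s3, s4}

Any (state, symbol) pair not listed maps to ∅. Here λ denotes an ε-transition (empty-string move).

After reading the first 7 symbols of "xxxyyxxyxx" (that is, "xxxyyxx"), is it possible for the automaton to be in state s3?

No

Start in {s0}.
Read 'x': s0→{s4, s5}; union {s4, s5}; ε-closure = {s0, s4, s5}.
Read 'x': s0→{s4, s5}, s4→{s0, s5}, s5→{s4}; now {s0, s4, s5}.
Read 'x': s0→{s4, s5}, s4→{s0, s5}, s5→{s4}; now {s0, s4, s5}.
Read 'y': s0→{s0, s2, s4}, s4→{s1, s4, s5}, s5→{s0, s1, s3, s4}; now {s0, s1, s2, s3, s4, s5}.
Read 'y': s0→{s0, s2, s4}, s1→{s5}, s2→{s4}, s3→{s1, s4}, s4→{s1, s4, s5}, s5→{s0, s1, s3, s4}; now {s0, s1, s2, s3, s4, s5}.
Read 'x': s0→{s4, s5}, s1→∅, s2→{s1, s3, s4}, s3→{s0, s4, s5}, s4→{s0, s5}, s5→{s4}; now {s0, s1, s3, s4, s5}.
Read 'x': s0→{s4, s5}, s1→∅, s3→{s0, s4, s5}, s4→{s0, s5}, s5→{s4}; now {s0, s4, s5}.
State s3 is not in {s0, s4, s5}.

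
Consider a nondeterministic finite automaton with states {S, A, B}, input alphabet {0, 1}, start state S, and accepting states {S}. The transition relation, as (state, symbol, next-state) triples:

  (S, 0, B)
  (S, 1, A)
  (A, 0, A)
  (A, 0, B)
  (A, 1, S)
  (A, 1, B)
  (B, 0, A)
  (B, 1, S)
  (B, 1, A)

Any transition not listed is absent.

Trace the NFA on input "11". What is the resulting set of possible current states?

{S, B}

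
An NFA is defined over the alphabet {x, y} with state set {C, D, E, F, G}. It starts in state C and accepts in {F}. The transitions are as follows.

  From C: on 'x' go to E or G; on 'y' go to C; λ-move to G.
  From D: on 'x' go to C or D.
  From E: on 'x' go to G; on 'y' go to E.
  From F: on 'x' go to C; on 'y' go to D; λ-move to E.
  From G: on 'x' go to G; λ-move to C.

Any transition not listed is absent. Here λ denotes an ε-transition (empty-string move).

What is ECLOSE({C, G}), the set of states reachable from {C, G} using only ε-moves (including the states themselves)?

{C, G}

Begin with {C, G}.
No ε-moves leave this set, so the closure equals the set itself.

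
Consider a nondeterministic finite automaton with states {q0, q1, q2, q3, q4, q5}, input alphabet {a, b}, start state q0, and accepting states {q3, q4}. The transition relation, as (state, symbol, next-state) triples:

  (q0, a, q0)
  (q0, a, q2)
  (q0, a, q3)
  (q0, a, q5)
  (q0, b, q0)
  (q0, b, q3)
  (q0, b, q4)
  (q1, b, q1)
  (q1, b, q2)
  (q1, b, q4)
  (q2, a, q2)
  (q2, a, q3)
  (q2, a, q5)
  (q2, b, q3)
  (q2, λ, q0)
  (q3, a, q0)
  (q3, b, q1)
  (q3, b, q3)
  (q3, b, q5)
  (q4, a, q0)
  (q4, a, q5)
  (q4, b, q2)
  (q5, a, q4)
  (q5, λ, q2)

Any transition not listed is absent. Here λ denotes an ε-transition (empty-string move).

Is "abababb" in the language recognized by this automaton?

Start in {q0}.
Read 'a': {q0} → {q0, q2, q3, q5}.
Read 'b': {q0, q2, q3, q5} → {q0, q1, q2, q3, q4, q5}.
Read 'a': {q0, q1, q2, q3, q4, q5} → {q0, q2, q3, q4, q5}.
Read 'b': {q0, q2, q3, q4, q5} → {q0, q1, q2, q3, q4, q5}.
Read 'a': {q0, q1, q2, q3, q4, q5} → {q0, q2, q3, q4, q5}.
Read 'b': {q0, q2, q3, q4, q5} → {q0, q1, q2, q3, q4, q5}.
Read 'b': {q0, q1, q2, q3, q4, q5} → {q0, q1, q2, q3, q4, q5}.
The final set {q0, q1, q2, q3, q4, q5} contains the accepting states q3, q4.

Yes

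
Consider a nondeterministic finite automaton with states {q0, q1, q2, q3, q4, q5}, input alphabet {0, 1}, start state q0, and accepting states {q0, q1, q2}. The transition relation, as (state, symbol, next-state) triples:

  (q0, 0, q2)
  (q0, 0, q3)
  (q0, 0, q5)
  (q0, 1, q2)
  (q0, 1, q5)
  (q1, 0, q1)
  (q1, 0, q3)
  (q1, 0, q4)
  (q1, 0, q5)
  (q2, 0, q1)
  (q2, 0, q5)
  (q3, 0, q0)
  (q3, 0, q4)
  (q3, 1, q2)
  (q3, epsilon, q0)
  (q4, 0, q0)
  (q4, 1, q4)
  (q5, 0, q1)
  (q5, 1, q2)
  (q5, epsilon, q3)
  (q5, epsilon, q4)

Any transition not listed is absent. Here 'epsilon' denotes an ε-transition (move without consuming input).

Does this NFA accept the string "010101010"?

Start in {q0}.
Read '0': {q0} → {q0, q2, q3, q4, q5}.
Read '1': {q0, q2, q3, q4, q5} → {q0, q2, q3, q4, q5}.
Read '0': {q0, q2, q3, q4, q5} → {q0, q1, q2, q3, q4, q5}.
Read '1': {q0, q1, q2, q3, q4, q5} → {q0, q2, q3, q4, q5}.
Read '0': {q0, q2, q3, q4, q5} → {q0, q1, q2, q3, q4, q5}.
Read '1': {q0, q1, q2, q3, q4, q5} → {q0, q2, q3, q4, q5}.
Read '0': {q0, q2, q3, q4, q5} → {q0, q1, q2, q3, q4, q5}.
Read '1': {q0, q1, q2, q3, q4, q5} → {q0, q2, q3, q4, q5}.
Read '0': {q0, q2, q3, q4, q5} → {q0, q1, q2, q3, q4, q5}.
The final set {q0, q1, q2, q3, q4, q5} contains the accepting states q0, q1, q2.

Yes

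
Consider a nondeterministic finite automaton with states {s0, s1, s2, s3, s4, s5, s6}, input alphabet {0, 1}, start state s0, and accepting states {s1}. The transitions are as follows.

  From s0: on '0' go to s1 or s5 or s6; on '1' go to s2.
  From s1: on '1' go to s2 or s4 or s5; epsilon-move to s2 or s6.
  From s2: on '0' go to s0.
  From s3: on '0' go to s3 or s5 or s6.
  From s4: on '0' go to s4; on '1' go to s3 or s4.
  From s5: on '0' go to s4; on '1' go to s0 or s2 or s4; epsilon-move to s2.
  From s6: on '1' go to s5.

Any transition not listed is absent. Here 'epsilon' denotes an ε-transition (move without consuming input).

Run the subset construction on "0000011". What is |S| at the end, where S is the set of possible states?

4

Start in {s0}.
Read '0': s0→{s1, s5, s6}; union {s1, s5, s6}; ε-closure = {s1, s2, s5, s6}.
Read '0': s1→∅, s2→{s0}, s5→{s4}, s6→∅; now {s0, s4}.
Read '0': s0→{s1, s5, s6}, s4→{s4}; union {s1, s4, s5, s6}; ε-closure = {s1, s2, s4, s5, s6}.
Read '0': s1→∅, s2→{s0}, s4→{s4}, s5→{s4}, s6→∅; now {s0, s4}.
Read '0': s0→{s1, s5, s6}, s4→{s4}; union {s1, s4, s5, s6}; ε-closure = {s1, s2, s4, s5, s6}.
Read '1': s1→{s2, s4, s5}, s2→∅, s4→{s3, s4}, s5→{s0, s2, s4}, s6→{s5}; now {s0, s2, s3, s4, s5}.
Read '1': s0→{s2}, s2→∅, s3→∅, s4→{s3, s4}, s5→{s0, s2, s4}; now {s0, s2, s3, s4}.
That set has 4 states.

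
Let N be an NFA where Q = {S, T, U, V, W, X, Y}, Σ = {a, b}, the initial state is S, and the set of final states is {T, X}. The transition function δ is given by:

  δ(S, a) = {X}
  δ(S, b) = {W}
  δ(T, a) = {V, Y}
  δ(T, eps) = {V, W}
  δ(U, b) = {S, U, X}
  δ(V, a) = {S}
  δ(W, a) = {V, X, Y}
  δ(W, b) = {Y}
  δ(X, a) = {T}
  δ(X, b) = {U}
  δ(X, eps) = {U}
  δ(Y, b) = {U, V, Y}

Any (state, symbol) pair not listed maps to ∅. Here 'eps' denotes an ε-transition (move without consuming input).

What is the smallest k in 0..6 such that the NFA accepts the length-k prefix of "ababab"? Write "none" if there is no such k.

Start in {S}.
Read 'a': S→{X}; union {X}; ε-closure = {U, X}.
None of the earlier sets intersect F, but {U, X} does.

1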